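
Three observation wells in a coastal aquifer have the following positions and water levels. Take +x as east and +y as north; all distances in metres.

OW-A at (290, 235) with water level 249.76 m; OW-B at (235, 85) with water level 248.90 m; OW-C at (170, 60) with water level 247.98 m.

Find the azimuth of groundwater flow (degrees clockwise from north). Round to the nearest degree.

Three-point gradient (reference OW-A): Δ to OW-B = (-55, -150, -0.86), Δ to OW-C = (-120, -175, -1.78).
∂h/∂x = +0.01391, ∂h/∂y = +0.0006328 (det = -8375).
Flow direction (−∇h) has components (-0.01391 E, -0.0006328 N).
Azimuth = atan2(E, N) = atan2(-0.01391, -0.0006328) = 267.4° ≈ 267°.

267°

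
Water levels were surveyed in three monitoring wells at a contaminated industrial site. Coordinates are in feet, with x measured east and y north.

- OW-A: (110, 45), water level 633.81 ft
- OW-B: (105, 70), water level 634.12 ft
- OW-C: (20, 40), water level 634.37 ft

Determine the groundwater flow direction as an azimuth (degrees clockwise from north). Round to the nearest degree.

148°

Differences from OW-A: to OW-B (Δx, Δy, Δh) = (-5, 25, +0.31); to OW-C = (-90, -5, +0.56).
Solve a·Δx + b·Δy = Δh: det = (-5)·(-5) − (-90)·25 = 2275.
∂h/∂x = [(+0.31)·(-5) − (+0.56)·25] / 2275 = -0.006835
∂h/∂y = [(-5)·(+0.56) − (-90)·(+0.31)] / 2275 = +0.01103
Flow direction (−∇h) has components (+0.006835 E, -0.01103 N).
Azimuth = atan2(E, N) = atan2(+0.006835, -0.01103) = 148.2° ≈ 148°.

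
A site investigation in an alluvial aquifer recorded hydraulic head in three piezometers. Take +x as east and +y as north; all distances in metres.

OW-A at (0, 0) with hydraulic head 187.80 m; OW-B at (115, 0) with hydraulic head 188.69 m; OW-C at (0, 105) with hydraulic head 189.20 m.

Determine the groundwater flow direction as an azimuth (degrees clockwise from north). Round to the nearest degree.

∂h/∂x = (188.69 − 187.80) / (115 − 0) = +0.007739
∂h/∂y = (189.20 − 187.80) / (105 − 0) = +0.01333
Flow direction (−∇h) has components (-0.007739 E, -0.01333 N).
Azimuth = atan2(E, N) = atan2(-0.007739, -0.01333) = 210.1° ≈ 210°.

210°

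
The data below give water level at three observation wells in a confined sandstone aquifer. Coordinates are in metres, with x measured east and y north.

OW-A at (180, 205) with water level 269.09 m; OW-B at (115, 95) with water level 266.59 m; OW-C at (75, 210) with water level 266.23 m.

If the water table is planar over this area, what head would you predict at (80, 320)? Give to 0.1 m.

267.1 m

Taking OW-A as reference: OW-B−OW-A = (-65, -110, -2.50); OW-C−OW-A = (-105, 5, -2.86).
Solve a·Δx + b·Δy = Δh: det = (-65)·5 − (-105)·(-110) = -11875.
∂h/∂x = [(-2.50)·5 − (-2.86)·(-110)] / -11875 = +0.02755
∂h/∂y = [(-65)·(-2.86) − (-105)·(-2.50)] / -11875 = +0.006451
h(80, 320) = 269.09 + (+0.02755)·(-100) + (+0.006451)·(115) = 269.09 -2.755 +0.742 = 267.077 m.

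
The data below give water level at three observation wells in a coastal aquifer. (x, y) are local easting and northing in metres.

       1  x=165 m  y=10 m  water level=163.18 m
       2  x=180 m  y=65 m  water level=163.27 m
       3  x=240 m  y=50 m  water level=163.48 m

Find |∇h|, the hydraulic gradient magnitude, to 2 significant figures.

0.0037

With h = a·x + b·y + c and 1 as origin, the differences give:
  15·a + 55·b = +0.09
  75·a + 40·b = +0.30
Eliminate b (×40 and ×55, subtract): -3525·a = -12.900 → a = ∂h/∂x = +0.003660
Back-substitute: b = ∂h/∂y = +0.0006383.
|∇h| = √(0.003660² + 0.0006383²) = 0.003715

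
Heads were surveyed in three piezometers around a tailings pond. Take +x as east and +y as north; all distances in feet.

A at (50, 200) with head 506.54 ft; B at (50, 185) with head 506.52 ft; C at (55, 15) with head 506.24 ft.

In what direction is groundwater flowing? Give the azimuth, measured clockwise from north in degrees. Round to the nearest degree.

With h = a·x + b·y + c and A as origin, the differences give:
  0·a + (-15)·b = -0.02
  5·a + (-185)·b = -0.30
Eliminate b (×(-185) and ×(-15), subtract): 75·a = -0.800 → a = ∂h/∂x = -0.01067
Back-substitute: b = ∂h/∂y = +0.001333.
Flow direction (−∇h) has components (+0.01067 E, -0.001333 N).
Azimuth = atan2(E, N) = atan2(+0.01067, -0.001333) = 97.1° ≈ 097°.

097°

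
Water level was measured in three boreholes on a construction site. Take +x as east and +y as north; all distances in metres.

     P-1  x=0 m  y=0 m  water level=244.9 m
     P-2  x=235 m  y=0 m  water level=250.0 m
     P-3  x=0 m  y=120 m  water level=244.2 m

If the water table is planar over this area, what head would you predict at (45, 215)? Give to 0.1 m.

∂h/∂x = (250.0 − 244.9) / (235 − 0) = +0.02170
∂h/∂y = (244.2 − 244.9) / (120 − 0) = -0.005833
h(45, 215) = 244.9 + (+0.02170)·(45) + (-0.005833)·(215) = 244.9 +0.977 -1.254 = 244.622 m.

244.6 m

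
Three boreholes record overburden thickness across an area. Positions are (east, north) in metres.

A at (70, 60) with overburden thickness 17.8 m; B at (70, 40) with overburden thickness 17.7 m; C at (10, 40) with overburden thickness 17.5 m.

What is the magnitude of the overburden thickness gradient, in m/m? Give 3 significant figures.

Taking A as reference: B−A = (0, -20, -0.1); C−A = (-60, -20, -0.3).
Determinant of the coordinate differences = 0·(-20) − (-60)·(-20) = -1200.
∂d/∂x = [(-0.1)·(-20) − (-0.3)·(-20)] / -1200 = +0.003333
∂d/∂y = [0·(-0.3) − (-60)·(-0.1)] / -1200 = +0.005000
|∇f| = √(0.003333² + 0.005000²) = 0.006009 m/m

0.00601 m/m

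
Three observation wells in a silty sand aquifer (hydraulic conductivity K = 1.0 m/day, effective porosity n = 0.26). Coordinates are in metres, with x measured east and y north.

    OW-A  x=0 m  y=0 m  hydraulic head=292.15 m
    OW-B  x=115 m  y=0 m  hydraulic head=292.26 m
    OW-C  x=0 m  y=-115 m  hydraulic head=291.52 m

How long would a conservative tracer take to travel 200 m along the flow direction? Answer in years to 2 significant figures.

26 years

∂h/∂x = (292.26 − 292.15) / (115 − 0) = +0.0009565
∂h/∂y = (291.52 − 292.15) / (-115 − 0) = +0.005478
|∇h| = √(0.0009565² + 0.005478²) = 0.005561
Seepage velocity v = K·i/n = 1.0 × 0.005561 / 0.26 = 0.02139 m/day.
t = 200 / 0.02139 = 9350 days = 25.6 years.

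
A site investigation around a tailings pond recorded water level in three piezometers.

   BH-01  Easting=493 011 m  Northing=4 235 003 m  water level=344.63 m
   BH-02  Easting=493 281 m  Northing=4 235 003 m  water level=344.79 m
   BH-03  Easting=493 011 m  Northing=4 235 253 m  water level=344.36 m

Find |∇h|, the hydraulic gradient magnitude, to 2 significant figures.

∂h/∂x = (344.79 − 344.63) / (493281 − 493011) = +0.0005926
∂h/∂y = (344.36 − 344.63) / (4235253 − 4235003) = -0.001080
|∇h| = √(0.0005926² + -0.001080²) = 0.001232

0.0012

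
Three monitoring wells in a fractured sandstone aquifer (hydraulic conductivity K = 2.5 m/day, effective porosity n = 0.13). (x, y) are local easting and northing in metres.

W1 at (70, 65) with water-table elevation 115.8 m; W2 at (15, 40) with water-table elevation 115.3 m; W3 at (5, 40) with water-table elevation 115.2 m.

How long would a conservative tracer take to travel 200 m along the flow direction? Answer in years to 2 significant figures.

2.8 years

Three-point gradient (reference W1): Δ to W2 = (-55, -25, -0.5), Δ to W3 = (-65, -25, -0.6).
∂h/∂x = +0.010000, ∂h/∂y = -0.002000 (det = -250).
|∇h| = √(0.010000² + -0.002000²) = 0.0102
Seepage velocity v = K·i/n = 2.5 × 0.0102 / 0.13 = 0.1962 m/day.
t = 200 / 0.1962 = 1019 days = 2.79 years.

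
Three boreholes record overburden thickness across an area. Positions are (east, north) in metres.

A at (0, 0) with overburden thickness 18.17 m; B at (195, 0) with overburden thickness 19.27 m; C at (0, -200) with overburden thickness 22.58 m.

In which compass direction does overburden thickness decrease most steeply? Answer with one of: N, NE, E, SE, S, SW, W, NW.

N

∂d/∂x = (19.27 − 18.17) / (195 − 0) = +0.005641
∂d/∂y = (22.58 − 18.17) / (-200 − 0) = -0.02205
Steepest decrease is along −∇f = (-0.005641 E, +0.02205 N) → north.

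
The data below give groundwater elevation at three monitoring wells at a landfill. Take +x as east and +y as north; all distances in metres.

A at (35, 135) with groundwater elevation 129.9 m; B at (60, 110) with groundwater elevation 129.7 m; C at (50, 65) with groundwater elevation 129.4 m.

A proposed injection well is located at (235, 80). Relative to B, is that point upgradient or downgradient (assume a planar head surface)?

Taking A as reference: B−A = (25, -25, -0.2); C−A = (15, -70, -0.5).
Solve a·Δx + b·Δy = Δh: det = 25·(-70) − 15·(-25) = -1375.
∂h/∂x = [(-0.2)·(-70) − (-0.5)·(-25)] / -1375 = -0.001091
∂h/∂y = [25·(-0.5) − 15·(-0.2)] / -1375 = +0.006909
Head at (235, 80) = 129.9 + (-0.001091)·(200) + (+0.006909)·(-55) = 129.30 m.
That is lower than the 129.7 m at B, so the point is downgradient.

downgradient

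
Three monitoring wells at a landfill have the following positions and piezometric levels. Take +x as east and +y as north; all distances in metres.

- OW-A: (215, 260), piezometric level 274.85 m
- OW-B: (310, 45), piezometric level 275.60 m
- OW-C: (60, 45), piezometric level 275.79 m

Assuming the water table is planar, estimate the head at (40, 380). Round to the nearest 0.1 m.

Three-point gradient (reference OW-A): Δ to OW-B = (95, -215, +0.75), Δ to OW-C = (-155, -215, +0.94).
∂h/∂x = -0.0007600, ∂h/∂y = -0.003824 (det = -53750).
h(40, 380) = 274.85 + (-0.0007600)·(-175) + (-0.003824)·(120) = 274.85 +0.133 -0.459 = 274.524 m.

274.5 m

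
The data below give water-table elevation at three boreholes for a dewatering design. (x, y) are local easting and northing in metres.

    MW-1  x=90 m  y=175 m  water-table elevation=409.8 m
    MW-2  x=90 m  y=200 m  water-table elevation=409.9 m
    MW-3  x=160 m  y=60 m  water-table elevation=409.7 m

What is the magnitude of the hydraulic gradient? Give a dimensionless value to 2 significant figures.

0.0065

With h = a·x + b·y + c and MW-1 as origin, the differences give:
  0·a + 25·b = +0.1
  70·a + (-115)·b = -0.1
Eliminate b (×(-115) and ×25, subtract): -1750·a = -9.00 → a = ∂h/∂x = +0.005143
Back-substitute: b = ∂h/∂y = +0.004000.
|∇h| = √(0.005143² + 0.004000²) = 0.006515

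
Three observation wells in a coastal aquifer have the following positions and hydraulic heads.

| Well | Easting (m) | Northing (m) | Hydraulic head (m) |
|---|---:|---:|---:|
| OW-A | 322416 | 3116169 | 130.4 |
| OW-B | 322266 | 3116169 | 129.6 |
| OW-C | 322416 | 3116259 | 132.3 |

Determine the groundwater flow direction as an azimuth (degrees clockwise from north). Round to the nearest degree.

∂h/∂x = (129.6 − 130.4) / (322266 − 322416) = +0.005333
∂h/∂y = (132.3 − 130.4) / (3116259 − 3116169) = +0.02111
Flow direction (−∇h) has components (-0.005333 E, -0.02111 N).
Azimuth = atan2(E, N) = atan2(-0.005333, -0.02111) = 194.2° ≈ 194°.

194°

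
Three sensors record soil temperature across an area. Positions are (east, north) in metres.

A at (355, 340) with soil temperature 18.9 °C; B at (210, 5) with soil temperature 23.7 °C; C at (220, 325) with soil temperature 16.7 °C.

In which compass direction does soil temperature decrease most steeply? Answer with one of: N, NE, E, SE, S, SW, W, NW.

Differences from A: to B (Δx, Δy, Δh) = (-145, -335, +4.8); to C = (-135, -15, -2.2).
Determinant of the coordinate differences = (-145)·(-15) − (-135)·(-335) = -43050.
∂T/∂x = [(+4.8)·(-15) − (-2.2)·(-335)] / -43050 = +0.01879
∂T/∂y = [(-145)·(-2.2) − (-135)·(+4.8)] / -43050 = -0.02246
Steepest decrease is along −∇f = (-0.01879 E, +0.02246 N) → northwest.

NW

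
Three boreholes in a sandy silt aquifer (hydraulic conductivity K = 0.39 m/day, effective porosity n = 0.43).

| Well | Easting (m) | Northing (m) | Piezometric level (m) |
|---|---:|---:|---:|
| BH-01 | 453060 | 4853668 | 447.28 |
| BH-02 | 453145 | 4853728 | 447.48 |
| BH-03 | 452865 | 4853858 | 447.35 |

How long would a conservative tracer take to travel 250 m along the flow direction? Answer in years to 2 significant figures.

370 years

With h = a·x + b·y + c and BH-01 as origin, the differences give:
  85·a + 60·b = +0.20
  (-195)·a + 190·b = +0.07
Eliminate b (×190 and ×60, subtract): 27850·a = 33.800 → a = ∂h/∂x = +0.001214
Back-substitute: b = ∂h/∂y = +0.001614.
|∇h| = √(0.001214² + 0.001614²) = 0.00202
Seepage velocity v = K·i/n = 0.39 × 0.00202 / 0.43 = 0.001832 m/day.
t = 250 / 0.001832 = 1.365e+05 days = 374 years.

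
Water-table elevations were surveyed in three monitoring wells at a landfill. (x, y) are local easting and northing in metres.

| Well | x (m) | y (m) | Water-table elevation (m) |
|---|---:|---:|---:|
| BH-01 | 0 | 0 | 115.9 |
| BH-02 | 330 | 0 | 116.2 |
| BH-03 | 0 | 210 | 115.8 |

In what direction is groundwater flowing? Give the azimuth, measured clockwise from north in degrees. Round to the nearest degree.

298°

∂h/∂x = (116.2 − 115.9) / (330 − 0) = +0.0009091
∂h/∂y = (115.8 − 115.9) / (210 − 0) = -0.0004762
Flow direction (−∇h) has components (-0.0009091 E, +0.0004762 N).
Azimuth = atan2(E, N) = atan2(-0.0009091, +0.0004762) = 297.6° ≈ 298°.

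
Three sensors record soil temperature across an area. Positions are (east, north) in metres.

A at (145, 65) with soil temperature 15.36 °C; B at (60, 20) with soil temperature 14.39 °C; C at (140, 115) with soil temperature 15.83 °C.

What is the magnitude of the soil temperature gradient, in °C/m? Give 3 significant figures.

0.0117 °C/m

Differences from A: to B (Δx, Δy, Δh) = (-85, -45, -0.97); to C = (-5, 50, +0.47).
Solve a·Δx + b·Δy = ΔT: det = (-85)·50 − (-5)·(-45) = -4475.
∂T/∂x = [(-0.97)·50 − (+0.47)·(-45)] / -4475 = +0.006112
∂T/∂y = [(-85)·(+0.47) − (-5)·(-0.97)] / -4475 = +0.01001
|∇f| = √(0.006112² + 0.01001²) = 0.01173 °C/m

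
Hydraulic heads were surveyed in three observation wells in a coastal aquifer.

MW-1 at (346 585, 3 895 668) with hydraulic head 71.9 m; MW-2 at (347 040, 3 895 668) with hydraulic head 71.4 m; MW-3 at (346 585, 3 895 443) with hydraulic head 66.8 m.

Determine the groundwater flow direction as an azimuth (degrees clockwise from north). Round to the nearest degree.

177°

∂h/∂x = (71.4 − 71.9) / (347040 − 346585) = -0.001099
∂h/∂y = (66.8 − 71.9) / (3895443 − 3895668) = +0.02267
Flow direction (−∇h) has components (+0.001099 E, -0.02267 N).
Azimuth = atan2(E, N) = atan2(+0.001099, -0.02267) = 177.2° ≈ 177°.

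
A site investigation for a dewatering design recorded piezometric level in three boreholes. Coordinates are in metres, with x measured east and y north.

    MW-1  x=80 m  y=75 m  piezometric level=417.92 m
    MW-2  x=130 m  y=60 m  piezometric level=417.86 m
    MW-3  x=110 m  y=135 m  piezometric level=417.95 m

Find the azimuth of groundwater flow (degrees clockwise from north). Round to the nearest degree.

136°

With h = a·x + b·y + c and MW-1 as origin, the differences give:
  50·a + (-15)·b = -0.06
  30·a + 60·b = +0.03
Eliminate b (×60 and ×(-15), subtract): 3450·a = -3.150 → a = ∂h/∂x = -0.0009130
Back-substitute: b = ∂h/∂y = +0.0009565.
Flow direction (−∇h) has components (+0.0009130 E, -0.0009565 N).
Azimuth = atan2(E, N) = atan2(+0.0009130, -0.0009565) = 136.3° ≈ 136°.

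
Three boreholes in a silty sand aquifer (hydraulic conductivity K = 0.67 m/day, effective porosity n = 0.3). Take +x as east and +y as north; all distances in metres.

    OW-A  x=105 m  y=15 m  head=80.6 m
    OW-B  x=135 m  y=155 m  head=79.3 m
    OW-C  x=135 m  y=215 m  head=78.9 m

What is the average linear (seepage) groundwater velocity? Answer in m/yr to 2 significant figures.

With h = a·x + b·y + c and OW-A as origin, the differences give:
  30·a + 140·b = -1.3
  30·a + 200·b = -1.7
Eliminate b (×200 and ×140, subtract): 1800·a = -22.00 → a = ∂h/∂x = -0.01222
Back-substitute: b = ∂h/∂y = -0.006667.
|∇h| = √(-0.01222² + -0.006667²) = 0.01392
Seepage velocity v = K·i/n = 0.67 × 0.01392 / 0.3 = 0.03109 m/day = 11.36 m/yr.

11 m/yr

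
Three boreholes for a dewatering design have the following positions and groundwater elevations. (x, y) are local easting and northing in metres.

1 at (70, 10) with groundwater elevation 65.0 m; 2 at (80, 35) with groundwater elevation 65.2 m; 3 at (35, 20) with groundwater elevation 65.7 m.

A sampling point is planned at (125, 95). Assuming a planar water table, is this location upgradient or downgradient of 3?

downgradient

Taking 1 as reference: 2−1 = (10, 25, +0.2); 3−1 = (-35, 10, +0.7).
Solve a·Δx + b·Δy = Δh: det = 10·10 − (-35)·25 = 975.
∂h/∂x = [(+0.2)·10 − (+0.7)·25] / 975 = -0.01590
∂h/∂y = [10·(+0.7) − (-35)·(+0.2)] / 975 = +0.01436
Head at (125, 95) = 65.0 + (-0.01590)·(55) + (+0.01436)·(85) = 65.35 m.
That is lower than the 65.7 m at 3, so the point is downgradient.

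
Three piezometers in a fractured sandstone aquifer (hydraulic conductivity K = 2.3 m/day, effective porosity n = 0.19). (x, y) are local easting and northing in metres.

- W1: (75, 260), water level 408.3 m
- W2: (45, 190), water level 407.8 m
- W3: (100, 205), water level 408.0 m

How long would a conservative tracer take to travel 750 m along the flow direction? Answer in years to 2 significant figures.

Differences from W1: to W2 (Δx, Δy, Δh) = (-30, -70, -0.5); to W3 = (25, -55, -0.3).
Determinant of the coordinate differences = (-30)·(-55) − 25·(-70) = 3400.
∂h/∂x = [(-0.5)·(-55) − (-0.3)·(-70)] / 3400 = +0.001912
∂h/∂y = [(-30)·(-0.3) − 25·(-0.5)] / 3400 = +0.006324
|∇h| = √(0.001912² + 0.006324²) = 0.006607
Seepage velocity v = K·i/n = 2.3 × 0.006607 / 0.19 = 0.07998 m/day.
t = 750 / 0.07998 = 9377 days = 25.7 years.

26 years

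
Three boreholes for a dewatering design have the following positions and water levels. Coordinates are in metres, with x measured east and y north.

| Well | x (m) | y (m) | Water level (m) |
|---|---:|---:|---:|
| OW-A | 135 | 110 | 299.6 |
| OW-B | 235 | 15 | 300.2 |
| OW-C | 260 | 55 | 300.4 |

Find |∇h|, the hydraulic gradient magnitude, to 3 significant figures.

With h = a·x + b·y + c and OW-A as origin, the differences give:
  100·a + (-95)·b = +0.6
  125·a + (-55)·b = +0.8
Eliminate b (×(-55) and ×(-95), subtract): 6375·a = 43.00 → a = ∂h/∂x = +0.006745
Back-substitute: b = ∂h/∂y = +0.0007843.
|∇h| = √(0.006745² + 0.0007843²) = 0.00679

0.00679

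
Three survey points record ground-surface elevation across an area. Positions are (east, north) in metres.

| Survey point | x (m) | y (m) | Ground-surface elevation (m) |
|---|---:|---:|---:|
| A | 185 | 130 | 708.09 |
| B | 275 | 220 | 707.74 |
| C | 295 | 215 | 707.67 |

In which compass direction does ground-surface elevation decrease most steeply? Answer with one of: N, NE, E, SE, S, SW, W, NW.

E

Taking A as reference: B−A = (90, 90, -0.35); C−A = (110, 85, -0.42).
Solve a·Δx + b·Δy = Δz: det = 90·85 − 110·90 = -2250.
∂z/∂x = [(-0.35)·85 − (-0.42)·90] / -2250 = -0.003578
∂z/∂y = [90·(-0.42) − 110·(-0.35)] / -2250 = -0.0003111
Steepest decrease is along −∇f = (+0.003578 E, +0.0003111 N) → east.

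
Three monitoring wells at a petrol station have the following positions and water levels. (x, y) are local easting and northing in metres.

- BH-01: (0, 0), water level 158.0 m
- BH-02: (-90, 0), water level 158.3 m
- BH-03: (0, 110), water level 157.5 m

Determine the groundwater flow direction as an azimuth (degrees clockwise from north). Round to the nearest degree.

∂h/∂x = (158.3 − 158.0) / (-90 − 0) = -0.003333
∂h/∂y = (157.5 − 158.0) / (110 − 0) = -0.004545
Flow direction (−∇h) has components (+0.003333 E, +0.004545 N).
Azimuth = atan2(E, N) = atan2(+0.003333, +0.004545) = 36.3° ≈ 036°.

036°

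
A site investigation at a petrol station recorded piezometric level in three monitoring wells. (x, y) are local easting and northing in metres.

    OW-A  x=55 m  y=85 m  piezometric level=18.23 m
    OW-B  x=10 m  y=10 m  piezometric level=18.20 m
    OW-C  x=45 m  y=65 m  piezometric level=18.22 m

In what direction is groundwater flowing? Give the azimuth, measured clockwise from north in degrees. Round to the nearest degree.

Differences from OW-A: to OW-B (Δx, Δy, Δh) = (-45, -75, -0.03); to OW-C = (-10, -20, -0.01).
Solve a·Δx + b·Δy = Δh: det = (-45)·(-20) − (-10)·(-75) = 150.
∂h/∂x = [(-0.03)·(-20) − (-0.01)·(-75)] / 150 = -0.001000
∂h/∂y = [(-45)·(-0.01) − (-10)·(-0.03)] / 150 = +0.001000
Flow direction (−∇h) has components (+0.001000 E, -0.001000 N).
Azimuth = atan2(E, N) = atan2(+0.001000, -0.001000) = 135.0° ≈ 135°.

135°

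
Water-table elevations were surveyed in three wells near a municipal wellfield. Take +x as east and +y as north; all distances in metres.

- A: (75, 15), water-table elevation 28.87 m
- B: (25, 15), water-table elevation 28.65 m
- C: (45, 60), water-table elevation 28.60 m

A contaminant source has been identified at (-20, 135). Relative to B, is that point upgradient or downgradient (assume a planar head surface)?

Three-point gradient (reference A): Δ to B = (-50, 0, -0.22), Δ to C = (-30, 45, -0.27).
∂h/∂x = +0.004400, ∂h/∂y = -0.003067 (det = -2250).
Head at (-20, 135) = 28.87 + (+0.004400)·(-95) + (-0.003067)·(120) = 28.08 m.
That is lower than the 28.65 m at B, so the point is downgradient.

downgradient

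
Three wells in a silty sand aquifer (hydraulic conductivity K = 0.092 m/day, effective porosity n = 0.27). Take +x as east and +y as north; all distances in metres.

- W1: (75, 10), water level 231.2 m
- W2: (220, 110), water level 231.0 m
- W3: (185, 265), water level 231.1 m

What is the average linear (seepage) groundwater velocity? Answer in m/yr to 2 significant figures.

Taking W1 as reference: W2−W1 = (145, 100, -0.2); W3−W1 = (110, 255, -0.1).
Determinant of the coordinate differences = 145·255 − 110·100 = 25975.
∂h/∂x = [(-0.2)·255 − (-0.1)·100] / 25975 = -0.001578
∂h/∂y = [145·(-0.1) − 110·(-0.2)] / 25975 = +0.0002887
|∇h| = √(-0.001578² + 0.0002887²) = 0.001604
Seepage velocity v = K·i/n = 0.092 × 0.001604 / 0.27 = 0.0005465 m/day = 0.1996 m/yr.

0.20 m/yr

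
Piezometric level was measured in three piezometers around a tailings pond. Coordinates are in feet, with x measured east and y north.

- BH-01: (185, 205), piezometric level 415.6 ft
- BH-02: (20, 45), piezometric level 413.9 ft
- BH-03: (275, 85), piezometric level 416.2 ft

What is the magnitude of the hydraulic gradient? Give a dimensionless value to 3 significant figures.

Differences from BH-01: to BH-02 (Δx, Δy, Δh) = (-165, -160, -1.7); to BH-03 = (90, -120, +0.6).
Solve a·Δx + b·Δy = Δh: det = (-165)·(-120) − 90·(-160) = 34200.
∂h/∂x = [(-1.7)·(-120) − (+0.6)·(-160)] / 34200 = +0.008772
∂h/∂y = [(-165)·(+0.6) − 90·(-1.7)] / 34200 = +0.001579
|∇h| = √(0.008772² + 0.001579²) = 0.008913

0.00891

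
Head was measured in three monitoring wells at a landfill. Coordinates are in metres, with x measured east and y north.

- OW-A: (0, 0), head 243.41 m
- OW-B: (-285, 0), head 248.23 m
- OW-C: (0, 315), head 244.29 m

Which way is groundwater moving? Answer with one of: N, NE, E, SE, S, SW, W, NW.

∂h/∂x = (248.23 − 243.41) / (-285 − 0) = -0.01691
∂h/∂y = (244.29 − 243.41) / (315 − 0) = +0.002794
Flow = −∇h = (+0.01691 east, -0.002794 north), which points east.

E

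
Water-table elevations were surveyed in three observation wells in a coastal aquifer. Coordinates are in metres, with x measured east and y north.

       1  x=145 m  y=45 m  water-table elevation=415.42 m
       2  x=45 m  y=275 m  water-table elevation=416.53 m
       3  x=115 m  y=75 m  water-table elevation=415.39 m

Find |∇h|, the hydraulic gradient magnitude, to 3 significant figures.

0.0139

Differences from 1: to 2 (Δx, Δy, Δh) = (-100, 230, +1.11); to 3 = (-30, 30, -0.03).
Determinant of the coordinate differences = (-100)·30 − (-30)·230 = 3900.
∂h/∂x = [(+1.11)·30 − (-0.03)·230] / 3900 = +0.01031
∂h/∂y = [(-100)·(-0.03) − (-30)·(+1.11)] / 3900 = +0.009308
|∇h| = √(0.01031² + 0.009308²) = 0.01389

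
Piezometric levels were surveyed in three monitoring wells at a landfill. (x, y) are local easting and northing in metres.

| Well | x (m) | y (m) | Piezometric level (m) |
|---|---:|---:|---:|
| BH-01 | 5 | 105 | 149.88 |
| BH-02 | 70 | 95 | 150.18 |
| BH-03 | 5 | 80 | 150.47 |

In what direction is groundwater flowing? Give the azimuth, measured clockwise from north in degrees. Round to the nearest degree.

Three-point gradient (reference BH-01): Δ to BH-02 = (65, -10, +0.30), Δ to BH-03 = (0, -25, +0.59).
∂h/∂x = +0.0009846, ∂h/∂y = -0.02360 (det = -1625).
Flow direction (−∇h) has components (-0.0009846 E, +0.02360 N).
Azimuth = atan2(E, N) = atan2(-0.0009846, +0.02360) = 357.6° ≈ 358°.

358°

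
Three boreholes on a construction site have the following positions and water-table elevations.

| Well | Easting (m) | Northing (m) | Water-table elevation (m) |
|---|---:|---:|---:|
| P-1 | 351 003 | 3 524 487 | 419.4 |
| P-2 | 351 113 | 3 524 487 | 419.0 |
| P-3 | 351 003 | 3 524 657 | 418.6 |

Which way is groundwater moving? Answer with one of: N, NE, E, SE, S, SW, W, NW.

NE

∂h/∂x = (419.0 − 419.4) / (351113 − 351003) = -0.003636
∂h/∂y = (418.6 − 419.4) / (3524657 − 3524487) = -0.004706
Flow = −∇h = (+0.003636 east, +0.004706 north), which points northeast.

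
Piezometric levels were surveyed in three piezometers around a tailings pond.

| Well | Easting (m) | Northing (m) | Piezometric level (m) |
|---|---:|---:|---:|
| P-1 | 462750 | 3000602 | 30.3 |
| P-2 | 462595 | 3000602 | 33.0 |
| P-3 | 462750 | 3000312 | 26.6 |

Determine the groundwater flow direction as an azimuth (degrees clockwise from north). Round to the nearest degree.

∂h/∂x = (33.0 − 30.3) / (462595 − 462750) = -0.01742
∂h/∂y = (26.6 − 30.3) / (3000312 − 3000602) = +0.01276
Flow direction (−∇h) has components (+0.01742 E, -0.01276 N).
Azimuth = atan2(E, N) = atan2(+0.01742, -0.01276) = 126.2° ≈ 126°.

126°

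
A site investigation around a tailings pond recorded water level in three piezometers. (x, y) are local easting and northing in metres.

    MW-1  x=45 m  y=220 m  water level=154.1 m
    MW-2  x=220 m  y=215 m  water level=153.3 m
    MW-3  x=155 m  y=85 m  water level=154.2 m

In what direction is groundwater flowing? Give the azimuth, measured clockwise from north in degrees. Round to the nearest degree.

With h = a·x + b·y + c and MW-1 as origin, the differences give:
  175·a + (-5)·b = -0.8
  110·a + (-135)·b = +0.1
Eliminate b (×(-135) and ×(-5), subtract): -23075·a = 108.50 → a = ∂h/∂x = -0.004702
Back-substitute: b = ∂h/∂y = -0.004572.
Flow direction (−∇h) has components (+0.004702 E, +0.004572 N).
Azimuth = atan2(E, N) = atan2(+0.004702, +0.004572) = 45.8° ≈ 046°.

046°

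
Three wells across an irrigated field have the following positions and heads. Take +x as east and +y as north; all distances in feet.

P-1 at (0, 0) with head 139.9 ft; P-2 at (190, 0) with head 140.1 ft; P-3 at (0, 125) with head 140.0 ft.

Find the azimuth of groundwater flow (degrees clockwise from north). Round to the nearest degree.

∂h/∂x = (140.1 − 139.9) / (190 − 0) = +0.001053
∂h/∂y = (140.0 − 139.9) / (125 − 0) = +0.0008000
Flow direction (−∇h) has components (-0.001053 E, -0.0008000 N).
Azimuth = atan2(E, N) = atan2(-0.001053, -0.0008000) = 232.8° ≈ 233°.

233°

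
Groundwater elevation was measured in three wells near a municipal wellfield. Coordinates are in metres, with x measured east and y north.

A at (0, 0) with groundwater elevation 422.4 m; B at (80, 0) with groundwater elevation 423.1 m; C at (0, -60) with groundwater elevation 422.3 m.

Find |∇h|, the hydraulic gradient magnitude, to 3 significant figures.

0.00891

∂h/∂x = (423.1 − 422.4) / (80 − 0) = +0.008750
∂h/∂y = (422.3 − 422.4) / (-60 − 0) = +0.001667
|∇h| = √(0.008750² + 0.001667²) = 0.008907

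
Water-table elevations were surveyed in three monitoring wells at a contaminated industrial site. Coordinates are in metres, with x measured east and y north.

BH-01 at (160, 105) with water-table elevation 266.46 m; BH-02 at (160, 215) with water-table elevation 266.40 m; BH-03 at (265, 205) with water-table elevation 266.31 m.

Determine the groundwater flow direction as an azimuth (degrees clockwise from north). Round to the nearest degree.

059°

With h = a·x + b·y + c and BH-01 as origin, the differences give:
  0·a + 110·b = -0.06
  105·a + 100·b = -0.15
Eliminate b (×100 and ×110, subtract): -11550·a = 10.500 → a = ∂h/∂x = -0.0009091
Back-substitute: b = ∂h/∂y = -0.0005455.
Flow direction (−∇h) has components (+0.0009091 E, +0.0005455 N).
Azimuth = atan2(E, N) = atan2(+0.0009091, +0.0005455) = 59.0° ≈ 059°.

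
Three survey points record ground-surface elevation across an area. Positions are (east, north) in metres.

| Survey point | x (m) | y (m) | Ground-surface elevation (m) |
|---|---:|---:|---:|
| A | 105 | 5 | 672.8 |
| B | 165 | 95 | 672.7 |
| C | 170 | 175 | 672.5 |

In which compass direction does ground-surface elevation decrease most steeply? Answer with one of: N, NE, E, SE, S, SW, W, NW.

NW

Differences from A: to B (Δx, Δy, Δh) = (60, 90, -0.1); to C = (65, 170, -0.3).
Solve a·Δx + b·Δy = Δz: det = 60·170 − 65·90 = 4350.
∂z/∂x = [(-0.1)·170 − (-0.3)·90] / 4350 = +0.002299
∂z/∂y = [60·(-0.3) − 65·(-0.1)] / 4350 = -0.002644
Steepest decrease is along −∇f = (-0.002299 E, +0.002644 N) → northwest.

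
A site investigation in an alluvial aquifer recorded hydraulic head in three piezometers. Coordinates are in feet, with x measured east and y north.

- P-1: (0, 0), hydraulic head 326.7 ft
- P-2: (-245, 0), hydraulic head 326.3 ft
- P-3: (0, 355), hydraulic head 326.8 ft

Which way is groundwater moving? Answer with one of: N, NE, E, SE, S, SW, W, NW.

W

∂h/∂x = (326.3 − 326.7) / (-245 − 0) = +0.001633
∂h/∂y = (326.8 − 326.7) / (355 − 0) = +0.0002817
Flow = −∇h = (-0.001633 east, -0.0002817 north), which points west.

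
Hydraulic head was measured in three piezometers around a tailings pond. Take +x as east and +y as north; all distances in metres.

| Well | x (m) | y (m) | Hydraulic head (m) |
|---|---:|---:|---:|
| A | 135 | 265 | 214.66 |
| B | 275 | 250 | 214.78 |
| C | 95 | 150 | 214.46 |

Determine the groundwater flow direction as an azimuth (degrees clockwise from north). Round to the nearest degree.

Three-point gradient (reference A): Δ to B = (140, -15, +0.12), Δ to C = (-40, -115, -0.20).
∂h/∂x = +0.001006, ∂h/∂y = +0.001389 (det = -16700).
Flow direction (−∇h) has components (-0.001006 E, -0.001389 N).
Azimuth = atan2(E, N) = atan2(-0.001006, -0.001389) = 215.9° ≈ 216°.

216°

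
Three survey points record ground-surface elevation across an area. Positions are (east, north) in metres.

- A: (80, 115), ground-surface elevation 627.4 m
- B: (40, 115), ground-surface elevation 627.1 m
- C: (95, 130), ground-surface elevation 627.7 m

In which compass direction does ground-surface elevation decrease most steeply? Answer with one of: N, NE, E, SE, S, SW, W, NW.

With z = a·x + b·y + c and A as origin, the differences give:
  (-40)·a + 0·b = -0.3
  15·a + 15·b = +0.3
Eliminate b (×15 and ×0, subtract): -600·a = -4.50 → a = ∂z/∂x = +0.007500
Back-substitute: b = ∂z/∂y = +0.01250.
Steepest decrease is along −∇f = (-0.007500 E, -0.01250 N) → southwest.

SW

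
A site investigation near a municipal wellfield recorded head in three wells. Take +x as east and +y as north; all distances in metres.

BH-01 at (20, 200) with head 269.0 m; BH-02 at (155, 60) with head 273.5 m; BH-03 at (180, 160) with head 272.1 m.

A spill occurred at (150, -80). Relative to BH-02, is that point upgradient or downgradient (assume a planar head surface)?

Differences from BH-01: to BH-02 (Δx, Δy, Δh) = (135, -140, +4.5); to BH-03 = (160, -40, +3.1).
Determinant of the coordinate differences = 135·(-40) − 160·(-140) = 17000.
∂h/∂x = [(+4.5)·(-40) − (+3.1)·(-140)] / 17000 = +0.01494
∂h/∂y = [135·(+3.1) − 160·(+4.5)] / 17000 = -0.01774
Head at (150, -80) = 269.0 + (+0.01494)·(130) + (-0.01774)·(-280) = 275.91 m.
That is higher than the 273.5 m at BH-02, so the point is upgradient.

upgradient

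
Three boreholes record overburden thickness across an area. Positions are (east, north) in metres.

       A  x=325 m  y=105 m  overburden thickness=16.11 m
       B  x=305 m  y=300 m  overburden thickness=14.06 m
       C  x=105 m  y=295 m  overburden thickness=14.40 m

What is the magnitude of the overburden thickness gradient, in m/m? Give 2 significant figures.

With d = a·x + b·y + c and A as origin, the differences give:
  (-20)·a + 195·b = -2.05
  (-220)·a + 190·b = -1.71
Eliminate b (×190 and ×195, subtract): 39100·a = -56.050 → a = ∂d/∂x = -0.001434
Back-substitute: b = ∂d/∂y = -0.01066.
|∇f| = √(-0.001434² + -0.01066²) = 0.01076 m/m

0.011 m/m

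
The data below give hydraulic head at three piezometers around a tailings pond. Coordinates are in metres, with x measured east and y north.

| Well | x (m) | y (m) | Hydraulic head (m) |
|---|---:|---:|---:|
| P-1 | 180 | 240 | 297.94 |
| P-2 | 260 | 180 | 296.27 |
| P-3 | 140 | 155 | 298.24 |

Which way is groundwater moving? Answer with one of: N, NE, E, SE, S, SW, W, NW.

With h = a·x + b·y + c and P-1 as origin, the differences give:
  80·a + (-60)·b = -1.67
  (-40)·a + (-85)·b = +0.30
Eliminate b (×(-85) and ×(-60), subtract): -9200·a = 159.950 → a = ∂h/∂x = -0.01739
Back-substitute: b = ∂h/∂y = +0.004652.
Flow = −∇h = (+0.01739 east, -0.004652 north), which points east.

E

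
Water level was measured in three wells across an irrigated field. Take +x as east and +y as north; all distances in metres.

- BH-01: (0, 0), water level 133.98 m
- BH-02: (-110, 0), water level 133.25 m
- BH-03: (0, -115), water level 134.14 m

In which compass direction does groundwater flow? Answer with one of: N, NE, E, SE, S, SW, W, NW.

W

∂h/∂x = (133.25 − 133.98) / (-110 − 0) = +0.006636
∂h/∂y = (134.14 − 133.98) / (-115 − 0) = -0.001391
Flow = −∇h = (-0.006636 east, +0.001391 north), which points west.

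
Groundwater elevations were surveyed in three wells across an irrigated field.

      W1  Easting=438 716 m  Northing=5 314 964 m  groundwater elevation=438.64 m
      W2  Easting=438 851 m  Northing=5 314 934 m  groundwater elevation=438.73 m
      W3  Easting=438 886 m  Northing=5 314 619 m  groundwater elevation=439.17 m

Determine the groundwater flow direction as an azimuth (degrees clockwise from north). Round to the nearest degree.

Taking W1 as reference: W2−W1 = (135, -30, +0.09); W3−W1 = (170, -345, +0.53).
Solve a·Δx + b·Δy = Δh: det = 135·(-345) − 170·(-30) = -41475.
∂h/∂x = [(+0.09)·(-345) − (+0.53)·(-30)] / -41475 = +0.0003653
∂h/∂y = [135·(+0.53) − 170·(+0.09)] / -41475 = -0.001356
Flow direction (−∇h) has components (-0.0003653 E, +0.001356 N).
Azimuth = atan2(E, N) = atan2(-0.0003653, +0.001356) = 344.9° ≈ 345°.

345°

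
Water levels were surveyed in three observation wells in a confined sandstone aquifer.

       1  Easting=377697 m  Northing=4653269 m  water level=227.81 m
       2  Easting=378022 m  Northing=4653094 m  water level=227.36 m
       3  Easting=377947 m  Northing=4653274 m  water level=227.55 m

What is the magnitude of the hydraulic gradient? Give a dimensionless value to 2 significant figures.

0.0012

With h = a·x + b·y + c and 1 as origin, the differences give:
  325·a + (-175)·b = -0.45
  250·a + 5·b = -0.26
Eliminate b (×5 and ×(-175), subtract): 45375·a = -47.750 → a = ∂h/∂x = -0.001052
Back-substitute: b = ∂h/∂y = +0.0006171.
|∇h| = √(-0.001052² + 0.0006171²) = 0.00122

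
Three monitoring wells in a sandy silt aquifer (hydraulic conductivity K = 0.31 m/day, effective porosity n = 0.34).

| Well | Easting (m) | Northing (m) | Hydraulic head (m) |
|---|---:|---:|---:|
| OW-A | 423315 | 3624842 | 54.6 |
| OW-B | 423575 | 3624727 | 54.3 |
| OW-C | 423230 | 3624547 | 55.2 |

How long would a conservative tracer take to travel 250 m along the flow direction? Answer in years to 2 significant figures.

320 years

Taking OW-A as reference: OW-B−OW-A = (260, -115, -0.3); OW-C−OW-A = (-85, -295, +0.6).
Solve a·Δx + b·Δy = Δh: det = 260·(-295) − (-85)·(-115) = -86475.
∂h/∂x = [(-0.3)·(-295) − (+0.6)·(-115)] / -86475 = -0.001821
∂h/∂y = [260·(+0.6) − (-85)·(-0.3)] / -86475 = -0.001509
|∇h| = √(-0.001821² + -0.001509²) = 0.002365
Seepage velocity v = K·i/n = 0.31 × 0.002365 / 0.34 = 0.002156 m/day.
t = 250 / 0.002156 = 1.16e+05 days = 318 years.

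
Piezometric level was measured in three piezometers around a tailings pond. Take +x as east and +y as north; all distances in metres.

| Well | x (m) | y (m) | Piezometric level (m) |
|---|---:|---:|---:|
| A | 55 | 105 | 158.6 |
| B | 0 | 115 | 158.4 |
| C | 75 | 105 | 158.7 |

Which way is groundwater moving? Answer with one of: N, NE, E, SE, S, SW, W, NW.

SW

Taking A as reference: B−A = (-55, 10, -0.2); C−A = (20, 0, +0.1).
Solve a·Δx + b·Δy = Δh: det = (-55)·0 − 20·10 = -200.
∂h/∂x = [(-0.2)·0 − (+0.1)·10] / -200 = +0.005000
∂h/∂y = [(-55)·(+0.1) − 20·(-0.2)] / -200 = +0.007500
Flow = −∇h = (-0.005000 east, -0.007500 north), which points southwest.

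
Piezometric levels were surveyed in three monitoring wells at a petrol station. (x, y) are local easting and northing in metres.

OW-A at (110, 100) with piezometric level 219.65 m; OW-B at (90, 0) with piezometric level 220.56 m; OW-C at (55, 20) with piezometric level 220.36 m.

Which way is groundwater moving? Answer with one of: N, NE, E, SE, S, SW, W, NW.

Taking OW-A as reference: OW-B−OW-A = (-20, -100, +0.91); OW-C−OW-A = (-55, -80, +0.71).
Determinant of the coordinate differences = (-20)·(-80) − (-55)·(-100) = -3900.
∂h/∂x = [(+0.91)·(-80) − (+0.71)·(-100)] / -3900 = +0.0004615
∂h/∂y = [(-20)·(+0.71) − (-55)·(+0.91)] / -3900 = -0.009192
Flow = −∇h = (-0.0004615 east, +0.009192 north), which points north.

N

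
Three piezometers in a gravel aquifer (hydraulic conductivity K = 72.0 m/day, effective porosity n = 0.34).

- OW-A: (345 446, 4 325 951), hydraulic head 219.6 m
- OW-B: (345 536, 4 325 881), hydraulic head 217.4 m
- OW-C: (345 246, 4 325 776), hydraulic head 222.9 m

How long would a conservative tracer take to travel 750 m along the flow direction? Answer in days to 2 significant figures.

170 days

With h = a·x + b·y + c and OW-A as origin, the differences give:
  90·a + (-70)·b = -2.2
  (-200)·a + (-175)·b = +3.3
Eliminate b (×(-175) and ×(-70), subtract): -29750·a = 616.00 → a = ∂h/∂x = -0.02071
Back-substitute: b = ∂h/∂y = +0.004807.
|∇h| = √(-0.02071² + 0.004807²) = 0.02126
Seepage velocity v = K·i/n = 72.0 × 0.02126 / 0.34 = 4.502 m/day.
t = 750 / 4.502 = 166.6 days.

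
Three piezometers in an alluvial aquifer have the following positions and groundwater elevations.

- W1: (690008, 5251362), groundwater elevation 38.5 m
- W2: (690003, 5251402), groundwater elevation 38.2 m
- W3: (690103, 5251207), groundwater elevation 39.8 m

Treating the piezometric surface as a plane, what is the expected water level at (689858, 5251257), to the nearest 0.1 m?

Three-point gradient (reference W1): Δ to W2 = (-5, 40, -0.3), Δ to W3 = (95, -155, +1.3).
∂h/∂x = +0.001818, ∂h/∂y = -0.007273 (det = -3025).
h(689858, 5251257) = 38.5 + (+0.001818)·(-150) + (-0.007273)·(-105) = 38.5 -0.273 +0.764 = 38.991 m.

39.0 m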